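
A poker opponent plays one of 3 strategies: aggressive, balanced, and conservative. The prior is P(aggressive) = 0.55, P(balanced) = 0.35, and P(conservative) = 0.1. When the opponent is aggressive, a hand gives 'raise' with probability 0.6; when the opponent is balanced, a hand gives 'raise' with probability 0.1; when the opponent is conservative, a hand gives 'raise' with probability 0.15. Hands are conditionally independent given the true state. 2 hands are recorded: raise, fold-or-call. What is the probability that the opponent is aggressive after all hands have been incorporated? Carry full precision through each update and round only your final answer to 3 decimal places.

0.749

After 'raise': normaliser = 0.6·0.5500 + 0.1·0.3500 + 0.15·0.1000; P(aggressive) ≈ 0.8684, P(balanced) ≈ 0.0921, P(conservative) ≈ 0.0395
After 'fold-or-call': normaliser = 0.4·0.8684 + 0.9·0.0921 + 0.85·0.0395; P(aggressive) ≈ 0.7489, P(balanced) ≈ 0.1787, P(conservative) ≈ 0.0723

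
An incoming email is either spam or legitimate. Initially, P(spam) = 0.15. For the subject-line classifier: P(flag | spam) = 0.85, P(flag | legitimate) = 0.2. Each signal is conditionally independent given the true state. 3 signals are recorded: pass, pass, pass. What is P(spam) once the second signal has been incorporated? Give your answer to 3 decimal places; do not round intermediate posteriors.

After 'pass': P(spam) = 0.15·0.1500 / (0.15·0.1500 + 0.8·0.8500) ≈ 0.0320
After 'pass': P(spam) = 0.15·0.0320 / (0.15·0.0320 + 0.8·0.9680) ≈ 0.0062

0.006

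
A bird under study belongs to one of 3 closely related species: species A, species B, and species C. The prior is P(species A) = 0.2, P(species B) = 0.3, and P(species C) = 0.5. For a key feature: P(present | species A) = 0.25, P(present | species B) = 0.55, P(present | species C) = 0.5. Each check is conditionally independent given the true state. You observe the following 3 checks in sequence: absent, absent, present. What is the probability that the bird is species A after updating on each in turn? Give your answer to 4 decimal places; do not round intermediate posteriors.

After 'absent': normaliser = 0.75·0.2000 + 0.45·0.3000 + 0.5·0.5000; P(species A) ≈ 0.2804, P(species B) ≈ 0.2523, P(species C) ≈ 0.4673
After 'absent': normaliser = 0.75·0.2804 + 0.45·0.2523 + 0.5·0.4673; P(species A) ≈ 0.3772, P(species B) ≈ 0.2037, P(species C) ≈ 0.4191
After 'present': normaliser = 0.25·0.3772 + 0.55·0.2037 + 0.5·0.4191; P(species A) ≈ 0.2267, P(species B) ≈ 0.2694, P(species C) ≈ 0.5039

0.2267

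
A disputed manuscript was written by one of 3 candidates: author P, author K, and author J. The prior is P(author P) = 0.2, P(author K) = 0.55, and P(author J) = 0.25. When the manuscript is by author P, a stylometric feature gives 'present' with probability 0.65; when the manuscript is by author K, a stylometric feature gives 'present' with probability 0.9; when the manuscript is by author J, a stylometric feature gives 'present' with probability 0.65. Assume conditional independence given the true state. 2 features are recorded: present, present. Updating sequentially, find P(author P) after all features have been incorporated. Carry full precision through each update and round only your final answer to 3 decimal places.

0.133

After 'present': normaliser = 0.65·0.2000 + 0.9·0.5500 + 0.65·0.2500; P(author P) ≈ 0.1651, P(author K) ≈ 0.6286, P(author J) ≈ 0.2063
After 'present': normaliser = 0.65·0.1651 + 0.9·0.6286 + 0.65·0.2063; P(author P) ≈ 0.1329, P(author K) ≈ 0.7009, P(author J) ≈ 0.1662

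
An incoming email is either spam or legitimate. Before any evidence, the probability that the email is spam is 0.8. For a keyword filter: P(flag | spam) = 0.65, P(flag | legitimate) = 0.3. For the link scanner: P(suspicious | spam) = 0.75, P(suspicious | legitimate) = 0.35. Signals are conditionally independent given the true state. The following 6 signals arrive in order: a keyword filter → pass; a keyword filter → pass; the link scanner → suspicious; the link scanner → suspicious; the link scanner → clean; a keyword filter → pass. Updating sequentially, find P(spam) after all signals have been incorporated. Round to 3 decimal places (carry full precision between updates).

0.469

After a keyword filter='pass': P(spam) = 0.35·0.8000 / (0.35·0.8000 + 0.7·0.2000) ≈ 0.6667
After a keyword filter='pass': P(spam) = 0.35·0.6667 / (0.35·0.6667 + 0.7·0.3333) ≈ 0.5000
After the link scanner='suspicious': P(spam) = 0.75·0.5000 / (0.75·0.5000 + 0.35·0.5000) ≈ 0.6818
After the link scanner='suspicious': P(spam) = 0.75·0.6818 / (0.75·0.6818 + 0.35·0.3182) ≈ 0.8212
After the link scanner='clean': P(spam) = 0.25·0.8212 / (0.25·0.8212 + 0.65·0.1788) ≈ 0.6385
After a keyword filter='pass': P(spam) = 0.35·0.6385 / (0.35·0.6385 + 0.7·0.3615) ≈ 0.4689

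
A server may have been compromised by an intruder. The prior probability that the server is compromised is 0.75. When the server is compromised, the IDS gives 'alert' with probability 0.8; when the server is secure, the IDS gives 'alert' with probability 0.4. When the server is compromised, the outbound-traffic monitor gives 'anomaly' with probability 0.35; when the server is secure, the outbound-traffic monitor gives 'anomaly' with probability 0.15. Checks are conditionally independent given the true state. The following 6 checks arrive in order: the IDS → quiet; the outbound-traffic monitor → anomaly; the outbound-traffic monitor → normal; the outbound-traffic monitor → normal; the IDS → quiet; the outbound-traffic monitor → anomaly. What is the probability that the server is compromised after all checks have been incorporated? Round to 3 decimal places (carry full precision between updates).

0.515

After the IDS='quiet': P(compromised) = 0.2·0.7500 / (0.2·0.7500 + 0.6·0.2500) ≈ 0.5000
After the outbound-traffic monitor='anomaly': P(compromised) = 0.35·0.5000 / (0.35·0.5000 + 0.15·0.5000) ≈ 0.7000
After the outbound-traffic monitor='normal': P(compromised) = 0.65·0.7000 / (0.65·0.7000 + 0.85·0.3000) ≈ 0.6408
After the outbound-traffic monitor='normal': P(compromised) = 0.65·0.6408 / (0.65·0.6408 + 0.85·0.3592) ≈ 0.5771
After the IDS='quiet': P(compromised) = 0.2·0.5771 / (0.2·0.5771 + 0.6·0.4229) ≈ 0.3126
After the outbound-traffic monitor='anomaly': P(compromised) = 0.35·0.3126 / (0.35·0.3126 + 0.15·0.6874) ≈ 0.5149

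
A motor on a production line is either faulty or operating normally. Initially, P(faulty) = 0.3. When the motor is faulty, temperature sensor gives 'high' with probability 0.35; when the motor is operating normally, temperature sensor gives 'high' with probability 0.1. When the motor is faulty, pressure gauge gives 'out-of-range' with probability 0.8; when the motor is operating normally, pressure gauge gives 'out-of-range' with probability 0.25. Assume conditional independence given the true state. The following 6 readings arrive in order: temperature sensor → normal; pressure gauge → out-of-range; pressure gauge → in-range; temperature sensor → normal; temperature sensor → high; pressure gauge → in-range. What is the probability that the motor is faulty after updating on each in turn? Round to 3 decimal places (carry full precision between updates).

After temperature sensor='normal': P(faulty) = 0.65·0.3000 / (0.65·0.3000 + 0.9·0.7000) ≈ 0.2364
After pressure gauge='out-of-range': P(faulty) = 0.8·0.2364 / (0.8·0.2364 + 0.25·0.7636) ≈ 0.4976
After pressure gauge='in-range': P(faulty) = 0.2·0.4976 / (0.2·0.4976 + 0.75·0.5024) ≈ 0.2089
After temperature sensor='normal': P(faulty) = 0.65·0.2089 / (0.65·0.2089 + 0.9·0.7911) ≈ 0.1602
After temperature sensor='high': P(faulty) = 0.35·0.1602 / (0.35·0.1602 + 0.1·0.8398) ≈ 0.4004
After pressure gauge='in-range': P(faulty) = 0.2·0.4004 / (0.2·0.4004 + 0.75·0.5996) ≈ 0.1511

0.151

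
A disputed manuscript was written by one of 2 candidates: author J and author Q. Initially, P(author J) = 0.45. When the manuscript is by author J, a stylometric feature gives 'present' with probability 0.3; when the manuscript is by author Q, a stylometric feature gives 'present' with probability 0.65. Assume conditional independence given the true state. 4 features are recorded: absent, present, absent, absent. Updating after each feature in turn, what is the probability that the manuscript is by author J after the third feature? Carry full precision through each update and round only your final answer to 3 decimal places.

0.602

After 'absent': P(author J) = 0.7·0.4500 / (0.7·0.4500 + 0.35·0.5500) ≈ 0.6207
After 'present': P(author J) = 0.3·0.6207 / (0.3·0.6207 + 0.65·0.3793) ≈ 0.4303
After 'absent': P(author J) = 0.7·0.4303 / (0.7·0.4303 + 0.35·0.5697) ≈ 0.6017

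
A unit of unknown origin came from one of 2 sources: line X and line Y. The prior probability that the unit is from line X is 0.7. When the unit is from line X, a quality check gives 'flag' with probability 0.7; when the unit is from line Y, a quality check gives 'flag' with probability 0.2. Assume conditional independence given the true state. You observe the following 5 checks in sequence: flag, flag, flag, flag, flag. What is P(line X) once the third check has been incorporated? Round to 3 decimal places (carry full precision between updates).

0.990

After 'flag': P(line X) = 0.7·0.7000 / (0.7·0.7000 + 0.2·0.3000) ≈ 0.8909
After 'flag': P(line X) = 0.7·0.8909 / (0.7·0.8909 + 0.2·0.1091) ≈ 0.9662
After 'flag': P(line X) = 0.7·0.9662 / (0.7·0.9662 + 0.2·0.0338) ≈ 0.9901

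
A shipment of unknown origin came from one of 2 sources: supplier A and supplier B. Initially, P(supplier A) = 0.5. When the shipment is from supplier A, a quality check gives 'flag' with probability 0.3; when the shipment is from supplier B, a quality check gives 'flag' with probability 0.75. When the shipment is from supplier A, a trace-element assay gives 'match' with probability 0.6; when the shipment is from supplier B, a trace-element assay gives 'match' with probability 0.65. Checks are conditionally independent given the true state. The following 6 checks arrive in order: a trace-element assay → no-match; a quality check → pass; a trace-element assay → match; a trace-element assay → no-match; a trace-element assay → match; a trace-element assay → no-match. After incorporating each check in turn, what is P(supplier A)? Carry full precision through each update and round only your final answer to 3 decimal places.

Each posterior becomes the prior for the next update.
After a trace-element assay='no-match': P(supplier A) = 0.4·0.5000 / (0.4·0.5000 + 0.35·0.5000) ≈ 0.5333
After a quality check='pass': P(supplier A) = 0.7·0.5333 / (0.7·0.5333 + 0.25·0.4667) ≈ 0.7619
After a trace-element assay='match': P(supplier A) = 0.6·0.7619 / (0.6·0.7619 + 0.65·0.2381) ≈ 0.7471
After a trace-element assay='no-match': P(supplier A) = 0.4·0.7471 / (0.4·0.7471 + 0.35·0.2529) ≈ 0.7715
After a trace-element assay='match': P(supplier A) = 0.6·0.7715 / (0.6·0.7715 + 0.65·0.2285) ≈ 0.7571
After a trace-element assay='no-match': P(supplier A) = 0.4·0.7571 / (0.4·0.7571 + 0.35·0.2429) ≈ 0.7808

0.781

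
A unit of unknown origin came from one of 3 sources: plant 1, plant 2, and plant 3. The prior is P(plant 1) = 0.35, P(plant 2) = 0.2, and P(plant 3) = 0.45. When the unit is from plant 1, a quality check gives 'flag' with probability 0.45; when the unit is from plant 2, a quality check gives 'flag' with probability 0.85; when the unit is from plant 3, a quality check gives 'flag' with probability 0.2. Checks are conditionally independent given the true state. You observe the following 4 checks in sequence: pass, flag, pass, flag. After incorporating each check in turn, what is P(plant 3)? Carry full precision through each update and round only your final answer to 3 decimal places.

0.318

Apply Bayes' rule sequentially, carrying P(plant 3) forward.
After 'pass': normaliser = 0.55·0.3500 + 0.15·0.2000 + 0.8·0.4500; P(plant 1) ≈ 0.3305, P(plant 2) ≈ 0.0515, P(plant 3) ≈ 0.6180
After 'flag': normaliser = 0.45·0.3305 + 0.85·0.0515 + 0.2·0.6180; P(plant 1) ≈ 0.4705, P(plant 2) ≈ 0.1385, P(plant 3) ≈ 0.3910
After 'pass': normaliser = 0.55·0.4705 + 0.15·0.1385 + 0.8·0.3910; P(plant 1) ≈ 0.4368, P(plant 2) ≈ 0.0351, P(plant 3) ≈ 0.5281
After 'flag': normaliser = 0.45·0.4368 + 0.85·0.0351 + 0.2·0.5281; P(plant 1) ≈ 0.5921, P(plant 2) ≈ 0.0898, P(plant 3) ≈ 0.3181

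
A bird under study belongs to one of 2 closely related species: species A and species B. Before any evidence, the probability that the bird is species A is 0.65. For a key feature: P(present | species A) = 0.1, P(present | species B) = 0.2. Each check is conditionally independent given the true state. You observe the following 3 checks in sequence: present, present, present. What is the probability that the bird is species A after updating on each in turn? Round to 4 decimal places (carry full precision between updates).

0.1884

After 'present': P(species A) = 0.1·0.6500 / (0.1·0.6500 + 0.2·0.3500) ≈ 0.4815
After 'present': P(species A) = 0.1·0.4815 / (0.1·0.4815 + 0.2·0.5185) ≈ 0.3171
After 'present': P(species A) = 0.1·0.3171 / (0.1·0.3171 + 0.2·0.6829) ≈ 0.1884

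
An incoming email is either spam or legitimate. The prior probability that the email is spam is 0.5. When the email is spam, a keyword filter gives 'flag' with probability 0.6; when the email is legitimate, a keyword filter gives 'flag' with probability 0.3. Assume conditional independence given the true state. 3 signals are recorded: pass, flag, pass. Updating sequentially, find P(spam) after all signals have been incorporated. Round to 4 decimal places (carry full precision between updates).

Apply Bayes' rule sequentially, carrying P(spam) forward.
After 'pass': P(spam) = 0.4·0.5000 / (0.4·0.5000 + 0.7·0.5000) ≈ 0.3636
After 'flag': P(spam) = 0.6·0.3636 / (0.6·0.3636 + 0.3·0.6364) ≈ 0.5333
After 'pass': P(spam) = 0.4·0.5333 / (0.4·0.5333 + 0.7·0.4667) ≈ 0.3951

0.3951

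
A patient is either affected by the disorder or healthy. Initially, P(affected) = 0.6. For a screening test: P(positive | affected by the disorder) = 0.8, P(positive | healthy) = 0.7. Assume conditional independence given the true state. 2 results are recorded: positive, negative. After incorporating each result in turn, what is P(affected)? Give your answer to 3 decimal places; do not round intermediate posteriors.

0.533

Each posterior becomes the prior for the next update.
After 'positive': P(affected) = 0.8·0.6000 / (0.8·0.6000 + 0.7·0.4000) ≈ 0.6316
After 'negative': P(affected) = 0.2·0.6316 / (0.2·0.6316 + 0.3·0.3684) ≈ 0.5333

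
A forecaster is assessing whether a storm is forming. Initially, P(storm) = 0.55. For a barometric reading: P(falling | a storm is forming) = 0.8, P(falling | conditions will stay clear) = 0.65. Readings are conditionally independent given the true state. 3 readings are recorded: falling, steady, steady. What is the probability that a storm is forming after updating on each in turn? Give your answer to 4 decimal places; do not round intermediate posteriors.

0.3294

After 'falling': P(storm) = 0.8·0.5500 / (0.8·0.5500 + 0.65·0.4500) ≈ 0.6007
After 'steady': P(storm) = 0.2·0.6007 / (0.2·0.6007 + 0.35·0.3993) ≈ 0.4622
After 'steady': P(storm) = 0.2·0.4622 / (0.2·0.4622 + 0.35·0.5378) ≈ 0.3294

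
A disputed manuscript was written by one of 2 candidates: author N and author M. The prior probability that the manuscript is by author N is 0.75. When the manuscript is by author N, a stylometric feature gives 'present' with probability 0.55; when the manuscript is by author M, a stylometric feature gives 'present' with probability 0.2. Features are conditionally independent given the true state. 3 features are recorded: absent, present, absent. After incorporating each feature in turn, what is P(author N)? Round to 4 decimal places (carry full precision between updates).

After 'absent': P(author N) = 0.45·0.7500 / (0.45·0.7500 + 0.8·0.2500) ≈ 0.6279
After 'present': P(author N) = 0.55·0.6279 / (0.55·0.6279 + 0.2·0.3721) ≈ 0.8227
After 'absent': P(author N) = 0.45·0.8227 / (0.45·0.8227 + 0.8·0.1773) ≈ 0.7230

0.7230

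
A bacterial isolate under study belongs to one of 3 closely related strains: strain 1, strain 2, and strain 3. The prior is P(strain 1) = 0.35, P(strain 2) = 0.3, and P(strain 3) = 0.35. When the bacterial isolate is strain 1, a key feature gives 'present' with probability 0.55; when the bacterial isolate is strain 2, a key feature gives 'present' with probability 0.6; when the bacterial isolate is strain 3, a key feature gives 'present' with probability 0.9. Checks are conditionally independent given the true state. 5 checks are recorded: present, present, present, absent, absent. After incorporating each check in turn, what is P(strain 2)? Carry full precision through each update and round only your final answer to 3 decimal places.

Each posterior becomes the prior for the next update.
After 'present': normaliser = 0.55·0.3500 + 0.6·0.3000 + 0.9·0.3500; P(strain 1) ≈ 0.2800, P(strain 2) ≈ 0.2618, P(strain 3) ≈ 0.4582
After 'present': normaliser = 0.55·0.2800 + 0.6·0.2618 + 0.9·0.4582; P(strain 1) ≈ 0.2129, P(strain 2) ≈ 0.2171, P(strain 3) ≈ 0.5700
After 'present': normaliser = 0.55·0.2129 + 0.6·0.2171 + 0.9·0.5700; P(strain 1) ≈ 0.1540, P(strain 2) ≈ 0.1713, P(strain 3) ≈ 0.6747
After 'absent': normaliser = 0.45·0.1540 + 0.4·0.1713 + 0.1·0.6747; P(strain 1) ≈ 0.3375, P(strain 2) ≈ 0.3339, P(strain 3) ≈ 0.3286
After 'absent': normaliser = 0.45·0.3375 + 0.4·0.3339 + 0.1·0.3286; P(strain 1) ≈ 0.4772, P(strain 2) ≈ 0.4196, P(strain 3) ≈ 0.1033

0.420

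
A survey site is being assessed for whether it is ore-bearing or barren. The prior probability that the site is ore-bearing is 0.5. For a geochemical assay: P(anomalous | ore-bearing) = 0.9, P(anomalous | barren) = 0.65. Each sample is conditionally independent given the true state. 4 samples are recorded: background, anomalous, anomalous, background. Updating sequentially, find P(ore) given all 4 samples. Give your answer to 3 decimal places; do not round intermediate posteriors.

0.135

After 'background': P(ore) = 0.1·0.5000 / (0.1·0.5000 + 0.35·0.5000) ≈ 0.2222
After 'anomalous': P(ore) = 0.9·0.2222 / (0.9·0.2222 + 0.65·0.7778) ≈ 0.2835
After 'anomalous': P(ore) = 0.9·0.2835 / (0.9·0.2835 + 0.65·0.7165) ≈ 0.3539
After 'background': P(ore) = 0.1·0.3539 / (0.1·0.3539 + 0.35·0.6461) ≈ 0.1353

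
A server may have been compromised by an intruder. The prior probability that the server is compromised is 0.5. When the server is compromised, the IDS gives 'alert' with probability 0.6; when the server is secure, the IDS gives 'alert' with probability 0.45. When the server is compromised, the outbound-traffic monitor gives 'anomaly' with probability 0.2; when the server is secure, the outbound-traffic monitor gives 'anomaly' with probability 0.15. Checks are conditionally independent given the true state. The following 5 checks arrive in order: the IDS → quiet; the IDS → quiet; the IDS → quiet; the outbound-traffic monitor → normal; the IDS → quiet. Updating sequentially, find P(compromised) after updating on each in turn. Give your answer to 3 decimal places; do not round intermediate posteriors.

0.208

After the IDS='quiet': P(compromised) = 0.4·0.5000 / (0.4·0.5000 + 0.55·0.5000) ≈ 0.4211
After the IDS='quiet': P(compromised) = 0.4·0.4211 / (0.4·0.4211 + 0.55·0.5789) ≈ 0.3459
After the IDS='quiet': P(compromised) = 0.4·0.3459 / (0.4·0.3459 + 0.55·0.6541) ≈ 0.2778
After the outbound-traffic monitor='normal': P(compromised) = 0.8·0.2778 / (0.8·0.2778 + 0.85·0.7222) ≈ 0.2658
After the IDS='quiet': P(compromised) = 0.4·0.2658 / (0.4·0.2658 + 0.55·0.7342) ≈ 0.2084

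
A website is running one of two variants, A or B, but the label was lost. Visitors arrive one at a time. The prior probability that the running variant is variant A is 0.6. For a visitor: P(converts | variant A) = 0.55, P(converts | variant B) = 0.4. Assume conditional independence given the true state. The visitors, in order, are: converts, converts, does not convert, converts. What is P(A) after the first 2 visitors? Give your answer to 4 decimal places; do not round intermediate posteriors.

After 'converts': P(A) = 0.55·0.6000 / (0.55·0.6000 + 0.4·0.4000) ≈ 0.6735
After 'converts': P(A) = 0.55·0.6735 / (0.55·0.6735 + 0.4·0.3265) ≈ 0.7393

0.7393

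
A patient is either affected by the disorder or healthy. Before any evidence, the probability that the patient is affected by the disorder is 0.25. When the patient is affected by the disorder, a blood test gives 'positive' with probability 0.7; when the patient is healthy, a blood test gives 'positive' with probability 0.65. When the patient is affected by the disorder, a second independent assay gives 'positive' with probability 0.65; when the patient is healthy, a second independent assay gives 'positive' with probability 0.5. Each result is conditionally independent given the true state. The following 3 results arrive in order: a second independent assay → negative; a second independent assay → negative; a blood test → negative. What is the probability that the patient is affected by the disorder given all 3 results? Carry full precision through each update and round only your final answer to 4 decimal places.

After a second independent assay='negative': P(affected) = 0.35·0.2500 / (0.35·0.2500 + 0.5·0.7500) ≈ 0.1892
After a second independent assay='negative': P(affected) = 0.35·0.1892 / (0.35·0.1892 + 0.5·0.8108) ≈ 0.1404
After a blood test='negative': P(affected) = 0.3·0.1404 / (0.3·0.1404 + 0.35·0.8596) ≈ 0.1228

0.1228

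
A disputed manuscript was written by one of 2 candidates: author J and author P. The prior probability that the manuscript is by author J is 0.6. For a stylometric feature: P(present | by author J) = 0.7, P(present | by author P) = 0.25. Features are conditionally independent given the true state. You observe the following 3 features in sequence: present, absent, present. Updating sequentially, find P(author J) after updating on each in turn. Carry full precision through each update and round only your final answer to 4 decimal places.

0.8247

Each posterior becomes the prior for the next update.
After 'present': P(author J) = 0.7·0.6000 / (0.7·0.6000 + 0.25·0.4000) ≈ 0.8077
After 'absent': P(author J) = 0.3·0.8077 / (0.3·0.8077 + 0.75·0.1923) ≈ 0.6269
After 'present': P(author J) = 0.7·0.6269 / (0.7·0.6269 + 0.25·0.3731) ≈ 0.8247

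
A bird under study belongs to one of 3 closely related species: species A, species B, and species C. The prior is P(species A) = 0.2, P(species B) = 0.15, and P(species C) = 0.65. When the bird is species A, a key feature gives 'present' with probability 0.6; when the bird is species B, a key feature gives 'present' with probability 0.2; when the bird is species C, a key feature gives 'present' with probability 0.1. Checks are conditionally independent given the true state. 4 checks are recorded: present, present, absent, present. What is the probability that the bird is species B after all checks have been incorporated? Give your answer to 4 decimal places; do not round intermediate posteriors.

0.0510

Apply Bayes' rule sequentially, carrying P(species B) forward.
After 'present': normaliser = 0.6·0.2000 + 0.2·0.1500 + 0.1·0.6500; P(species A) ≈ 0.5581, P(species B) ≈ 0.1395, P(species C) ≈ 0.3023
After 'present': normaliser = 0.6·0.5581 + 0.2·0.1395 + 0.1·0.3023; P(species A) ≈ 0.8521, P(species B) ≈ 0.0710, P(species C) ≈ 0.0769
After 'absent': normaliser = 0.4·0.8521 + 0.8·0.0710 + 0.9·0.0769; P(species A) ≈ 0.7300, P(species B) ≈ 0.1217, P(species C) ≈ 0.1483
After 'present': normaliser = 0.6·0.7300 + 0.2·0.1217 + 0.1·0.1483; P(species A) ≈ 0.9179, P(species B) ≈ 0.0510, P(species C) ≈ 0.0311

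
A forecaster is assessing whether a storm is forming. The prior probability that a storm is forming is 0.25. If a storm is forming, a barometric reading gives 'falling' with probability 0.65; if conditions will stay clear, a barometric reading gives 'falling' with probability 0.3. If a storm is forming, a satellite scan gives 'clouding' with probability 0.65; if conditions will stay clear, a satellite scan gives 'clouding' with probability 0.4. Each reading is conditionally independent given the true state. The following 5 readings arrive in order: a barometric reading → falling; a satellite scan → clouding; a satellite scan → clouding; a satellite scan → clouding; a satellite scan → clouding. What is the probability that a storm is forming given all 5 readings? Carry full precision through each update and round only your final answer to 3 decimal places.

0.834

After a barometric reading='falling': P(storm) = 0.65·0.2500 / (0.65·0.2500 + 0.3·0.7500) ≈ 0.4194
After a satellite scan='clouding': P(storm) = 0.65·0.4194 / (0.65·0.4194 + 0.4·0.5806) ≈ 0.5399
After a satellite scan='clouding': P(storm) = 0.65·0.5399 / (0.65·0.5399 + 0.4·0.4601) ≈ 0.6560
After a satellite scan='clouding': P(storm) = 0.65·0.6560 / (0.65·0.6560 + 0.4·0.3440) ≈ 0.7560
After a satellite scan='clouding': P(storm) = 0.65·0.7560 / (0.65·0.7560 + 0.4·0.2440) ≈ 0.8343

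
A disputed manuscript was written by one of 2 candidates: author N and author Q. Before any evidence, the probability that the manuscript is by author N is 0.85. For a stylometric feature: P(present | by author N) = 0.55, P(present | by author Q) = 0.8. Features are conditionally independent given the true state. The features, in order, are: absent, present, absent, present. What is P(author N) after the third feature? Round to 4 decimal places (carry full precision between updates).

0.9517

After 'absent': P(author N) = 0.45·0.8500 / (0.45·0.8500 + 0.2·0.1500) ≈ 0.9273
After 'present': P(author N) = 0.55·0.9273 / (0.55·0.9273 + 0.8·0.0727) ≈ 0.8976
After 'absent': P(author N) = 0.45·0.8976 / (0.45·0.8976 + 0.2·0.1024) ≈ 0.9517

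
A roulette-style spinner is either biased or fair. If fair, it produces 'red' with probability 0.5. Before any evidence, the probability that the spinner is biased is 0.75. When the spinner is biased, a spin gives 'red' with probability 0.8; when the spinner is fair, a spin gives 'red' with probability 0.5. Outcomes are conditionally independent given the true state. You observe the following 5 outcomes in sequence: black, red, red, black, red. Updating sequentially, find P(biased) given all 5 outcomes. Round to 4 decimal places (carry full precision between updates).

After 'black': P(biased) = 0.2·0.7500 / (0.2·0.7500 + 0.5·0.2500) ≈ 0.5455
After 'red': P(biased) = 0.8·0.5455 / (0.8·0.5455 + 0.5·0.4545) ≈ 0.6575
After 'red': P(biased) = 0.8·0.6575 / (0.8·0.6575 + 0.5·0.3425) ≈ 0.7544
After 'black': P(biased) = 0.2·0.7544 / (0.2·0.7544 + 0.5·0.2456) ≈ 0.5513
After 'red': P(biased) = 0.8·0.5513 / (0.8·0.5513 + 0.5·0.4487) ≈ 0.6629

0.6629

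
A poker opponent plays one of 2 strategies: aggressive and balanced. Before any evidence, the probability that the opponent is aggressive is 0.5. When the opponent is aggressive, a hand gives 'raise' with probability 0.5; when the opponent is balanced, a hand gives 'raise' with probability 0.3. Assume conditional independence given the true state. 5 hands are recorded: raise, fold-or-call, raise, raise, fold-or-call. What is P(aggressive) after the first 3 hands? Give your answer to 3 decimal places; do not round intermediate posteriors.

0.665

Apply Bayes' rule sequentially, carrying P(aggressive) forward.
After 'raise': P(aggressive) = 0.5·0.5000 / (0.5·0.5000 + 0.3·0.5000) ≈ 0.6250
After 'fold-or-call': P(aggressive) = 0.5·0.6250 / (0.5·0.6250 + 0.7·0.3750) ≈ 0.5435
After 'raise': P(aggressive) = 0.5·0.5435 / (0.5·0.5435 + 0.3·0.4565) ≈ 0.6649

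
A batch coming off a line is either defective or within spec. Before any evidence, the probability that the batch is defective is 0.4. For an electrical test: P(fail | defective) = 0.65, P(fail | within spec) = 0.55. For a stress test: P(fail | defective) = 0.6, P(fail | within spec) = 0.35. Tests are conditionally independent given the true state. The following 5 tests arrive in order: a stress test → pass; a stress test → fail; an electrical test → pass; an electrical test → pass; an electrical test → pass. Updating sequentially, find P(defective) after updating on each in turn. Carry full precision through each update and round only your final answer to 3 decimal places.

0.249

After a stress test='pass': P(defective) = 0.4·0.4000 / (0.4·0.4000 + 0.65·0.6000) ≈ 0.2909
After a stress test='fail': P(defective) = 0.6·0.2909 / (0.6·0.2909 + 0.35·0.7091) ≈ 0.4129
After an electrical test='pass': P(defective) = 0.35·0.4129 / (0.35·0.4129 + 0.45·0.5871) ≈ 0.3536
After an electrical test='pass': P(defective) = 0.35·0.3536 / (0.35·0.3536 + 0.45·0.6464) ≈ 0.2985
After an electrical test='pass': P(defective) = 0.35·0.2985 / (0.35·0.2985 + 0.45·0.7015) ≈ 0.2486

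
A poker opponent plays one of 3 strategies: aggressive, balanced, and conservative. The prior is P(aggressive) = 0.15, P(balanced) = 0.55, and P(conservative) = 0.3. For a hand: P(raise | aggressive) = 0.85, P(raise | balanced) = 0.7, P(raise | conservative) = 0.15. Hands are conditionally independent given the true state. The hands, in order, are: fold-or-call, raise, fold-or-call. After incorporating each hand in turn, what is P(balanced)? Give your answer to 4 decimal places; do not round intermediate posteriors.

0.4948

After 'fold-or-call': normaliser = 0.15·0.1500 + 0.3·0.5500 + 0.85·0.3000; P(aggressive) ≈ 0.0508, P(balanced) ≈ 0.3729, P(conservative) ≈ 0.5763
After 'raise': normaliser = 0.85·0.0508 + 0.7·0.3729 + 0.15·0.5763; P(aggressive) ≈ 0.1106, P(balanced) ≈ 0.6681, P(conservative) ≈ 0.2213
After 'fold-or-call': normaliser = 0.15·0.1106 + 0.3·0.6681 + 0.85·0.2213; P(aggressive) ≈ 0.0410, P(balanced) ≈ 0.4948, P(conservative) ≈ 0.4643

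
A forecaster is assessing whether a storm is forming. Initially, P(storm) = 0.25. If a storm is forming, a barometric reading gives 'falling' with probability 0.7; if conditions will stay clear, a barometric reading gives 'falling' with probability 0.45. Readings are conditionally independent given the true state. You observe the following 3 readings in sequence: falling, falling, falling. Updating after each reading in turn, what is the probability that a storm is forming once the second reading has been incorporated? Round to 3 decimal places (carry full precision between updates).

0.446

Apply Bayes' rule sequentially, carrying P(storm) forward.
After 'falling': P(storm) = 0.7·0.2500 / (0.7·0.2500 + 0.45·0.7500) ≈ 0.3415
After 'falling': P(storm) = 0.7·0.3415 / (0.7·0.3415 + 0.45·0.6585) ≈ 0.4465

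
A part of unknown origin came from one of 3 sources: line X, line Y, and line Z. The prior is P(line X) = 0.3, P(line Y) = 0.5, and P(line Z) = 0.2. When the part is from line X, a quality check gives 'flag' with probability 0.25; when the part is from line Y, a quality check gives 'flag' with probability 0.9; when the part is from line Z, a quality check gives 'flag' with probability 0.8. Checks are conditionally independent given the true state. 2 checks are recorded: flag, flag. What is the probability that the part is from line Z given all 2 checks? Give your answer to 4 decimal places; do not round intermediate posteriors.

0.2320

After 'flag': normaliser = 0.25·0.3000 + 0.9·0.5000 + 0.8·0.2000; P(line X) ≈ 0.1095, P(line Y) ≈ 0.6569, P(line Z) ≈ 0.2336
After 'flag': normaliser = 0.25·0.1095 + 0.9·0.6569 + 0.8·0.2336; P(line X) ≈ 0.0340, P(line Y) ≈ 0.7340, P(line Z) ≈ 0.2320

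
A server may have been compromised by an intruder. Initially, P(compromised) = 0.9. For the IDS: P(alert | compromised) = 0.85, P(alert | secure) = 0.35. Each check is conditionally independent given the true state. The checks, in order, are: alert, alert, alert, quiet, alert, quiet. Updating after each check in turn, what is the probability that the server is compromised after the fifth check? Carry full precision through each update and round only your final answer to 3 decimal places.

After 'alert': P(compromised) = 0.85·0.9000 / (0.85·0.9000 + 0.35·0.1000) ≈ 0.9563
After 'alert': P(compromised) = 0.85·0.9563 / (0.85·0.9563 + 0.35·0.0437) ≈ 0.9815
After 'alert': P(compromised) = 0.85·0.9815 / (0.85·0.9815 + 0.35·0.0185) ≈ 0.9923
After 'quiet': P(compromised) = 0.15·0.9923 / (0.15·0.9923 + 0.65·0.0077) ≈ 0.9675
After 'alert': P(compromised) = 0.85·0.9675 / (0.85·0.9675 + 0.35·0.0325) ≈ 0.9863

0.986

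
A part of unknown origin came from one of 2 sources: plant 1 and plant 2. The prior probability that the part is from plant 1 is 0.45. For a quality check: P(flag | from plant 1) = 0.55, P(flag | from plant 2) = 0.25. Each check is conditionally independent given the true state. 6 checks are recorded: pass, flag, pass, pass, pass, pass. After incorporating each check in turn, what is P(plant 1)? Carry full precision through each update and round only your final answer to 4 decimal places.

After 'pass': P(plant 1) = 0.45·0.4500 / (0.45·0.4500 + 0.75·0.5500) ≈ 0.3293
After 'flag': P(plant 1) = 0.55·0.3293 / (0.55·0.3293 + 0.25·0.6707) ≈ 0.5192
After 'pass': P(plant 1) = 0.45·0.5192 / (0.45·0.5192 + 0.75·0.4808) ≈ 0.3932
After 'pass': P(plant 1) = 0.45·0.3932 / (0.45·0.3932 + 0.75·0.6068) ≈ 0.2800
After 'pass': P(plant 1) = 0.45·0.2800 / (0.45·0.2800 + 0.75·0.7200) ≈ 0.1892
After 'pass': P(plant 1) = 0.45·0.1892 / (0.45·0.1892 + 0.75·0.8108) ≈ 0.1228

0.1228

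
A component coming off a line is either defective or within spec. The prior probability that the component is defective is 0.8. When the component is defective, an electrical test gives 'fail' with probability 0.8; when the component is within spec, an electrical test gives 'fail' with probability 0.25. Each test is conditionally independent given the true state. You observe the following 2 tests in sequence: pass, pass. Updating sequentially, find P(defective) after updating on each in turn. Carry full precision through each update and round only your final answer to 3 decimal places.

0.221

After 'pass': P(defective) = 0.2·0.8000 / (0.2·0.8000 + 0.75·0.2000) ≈ 0.5161
After 'pass': P(defective) = 0.2·0.5161 / (0.2·0.5161 + 0.75·0.4839) ≈ 0.2215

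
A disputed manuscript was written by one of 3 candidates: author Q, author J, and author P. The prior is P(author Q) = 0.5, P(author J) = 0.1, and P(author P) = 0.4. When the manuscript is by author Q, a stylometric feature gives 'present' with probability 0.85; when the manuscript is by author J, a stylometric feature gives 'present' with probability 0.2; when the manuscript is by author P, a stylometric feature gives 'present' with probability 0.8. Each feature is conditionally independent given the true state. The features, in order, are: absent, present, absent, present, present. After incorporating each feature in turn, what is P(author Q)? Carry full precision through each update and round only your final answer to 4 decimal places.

0.4425

After 'absent': normaliser = 0.15·0.5000 + 0.8·0.1000 + 0.2·0.4000; P(author Q) ≈ 0.3191, P(author J) ≈ 0.3404, P(author P) ≈ 0.3404
After 'present': normaliser = 0.85·0.3191 + 0.2·0.3404 + 0.8·0.3404; P(author Q) ≈ 0.4435, P(author J) ≈ 0.1113, P(author P) ≈ 0.4452
After 'absent': normaliser = 0.15·0.4435 + 0.8·0.1113 + 0.2·0.4452; P(author Q) ≈ 0.2720, P(author J) ≈ 0.3640, P(author P) ≈ 0.3640
After 'present': normaliser = 0.85·0.2720 + 0.2·0.3640 + 0.8·0.3640; P(author Q) ≈ 0.3884, P(author J) ≈ 0.1223, P(author P) ≈ 0.4893
After 'present': normaliser = 0.85·0.3884 + 0.2·0.1223 + 0.8·0.4893; P(author Q) ≈ 0.4425, P(author J) ≈ 0.0328, P(author P) ≈ 0.5247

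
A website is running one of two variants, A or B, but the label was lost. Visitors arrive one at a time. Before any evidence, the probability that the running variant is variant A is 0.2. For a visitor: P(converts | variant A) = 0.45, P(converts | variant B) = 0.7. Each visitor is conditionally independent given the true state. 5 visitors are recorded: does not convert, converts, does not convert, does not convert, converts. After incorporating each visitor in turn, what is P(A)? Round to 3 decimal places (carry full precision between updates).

Apply Bayes' rule sequentially, carrying P(A) forward.
After 'does not convert': P(A) = 0.55·0.2000 / (0.55·0.2000 + 0.3·0.8000) ≈ 0.3143
After 'converts': P(A) = 0.45·0.3143 / (0.45·0.3143 + 0.7·0.6857) ≈ 0.2276
After 'does not convert': P(A) = 0.55·0.2276 / (0.55·0.2276 + 0.3·0.7724) ≈ 0.3507
After 'does not convert': P(A) = 0.55·0.3507 / (0.55·0.3507 + 0.3·0.6493) ≈ 0.4976
After 'converts': P(A) = 0.45·0.4976 / (0.45·0.4976 + 0.7·0.5024) ≈ 0.3890

0.389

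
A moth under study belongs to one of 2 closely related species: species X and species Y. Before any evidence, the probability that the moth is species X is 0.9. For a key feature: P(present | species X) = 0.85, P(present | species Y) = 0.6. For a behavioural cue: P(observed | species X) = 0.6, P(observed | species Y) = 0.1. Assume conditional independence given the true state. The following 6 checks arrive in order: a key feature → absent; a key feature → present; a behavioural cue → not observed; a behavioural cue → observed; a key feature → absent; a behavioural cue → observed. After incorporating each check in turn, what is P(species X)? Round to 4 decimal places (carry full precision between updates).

After a key feature='absent': P(species X) = 0.15·0.9000 / (0.15·0.9000 + 0.4·0.1000) ≈ 0.7714
After a key feature='present': P(species X) = 0.85·0.7714 / (0.85·0.7714 + 0.6·0.2286) ≈ 0.8270
After a behavioural cue='not observed': P(species X) = 0.4·0.8270 / (0.4·0.8270 + 0.9·0.1730) ≈ 0.6800
After a behavioural cue='observed': P(species X) = 0.6·0.6800 / (0.6·0.6800 + 0.1·0.3200) ≈ 0.9273
After a key feature='absent': P(species X) = 0.15·0.9273 / (0.15·0.9273 + 0.4·0.0727) ≈ 0.8270
After a behavioural cue='observed': P(species X) = 0.6·0.8270 / (0.6·0.8270 + 0.1·0.1730) ≈ 0.9663

0.9663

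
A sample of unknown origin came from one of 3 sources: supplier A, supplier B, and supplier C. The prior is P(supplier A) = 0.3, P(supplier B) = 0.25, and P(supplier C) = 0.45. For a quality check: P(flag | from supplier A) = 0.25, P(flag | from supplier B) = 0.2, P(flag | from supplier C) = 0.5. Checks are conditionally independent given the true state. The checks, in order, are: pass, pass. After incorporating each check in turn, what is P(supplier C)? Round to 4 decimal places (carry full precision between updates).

After 'pass': normaliser = 0.75·0.3000 + 0.8·0.2500 + 0.5·0.4500; P(supplier A) ≈ 0.3462, P(supplier B) ≈ 0.3077, P(supplier C) ≈ 0.3462
After 'pass': normaliser = 0.75·0.3462 + 0.8·0.3077 + 0.5·0.3462; P(supplier A) ≈ 0.3824, P(supplier B) ≈ 0.3626, P(supplier C) ≈ 0.2550

0.2550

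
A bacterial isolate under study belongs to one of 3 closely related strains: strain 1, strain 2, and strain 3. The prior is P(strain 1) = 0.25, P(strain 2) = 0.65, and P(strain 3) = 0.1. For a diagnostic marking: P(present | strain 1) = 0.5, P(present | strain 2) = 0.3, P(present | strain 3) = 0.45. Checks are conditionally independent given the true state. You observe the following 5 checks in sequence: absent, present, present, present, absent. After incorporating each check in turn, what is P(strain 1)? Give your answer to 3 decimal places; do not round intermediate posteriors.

0.408

After 'absent': normaliser = 0.5·0.2500 + 0.7·0.6500 + 0.55·0.1000; P(strain 1) ≈ 0.1969, P(strain 2) ≈ 0.7165, P(strain 3) ≈ 0.0866
After 'present': normaliser = 0.5·0.1969 + 0.3·0.7165 + 0.45·0.0866; P(strain 1) ≈ 0.2793, P(strain 2) ≈ 0.6101, P(strain 3) ≈ 0.1106
After 'present': normaliser = 0.5·0.2793 + 0.3·0.6101 + 0.45·0.1106; P(strain 1) ≈ 0.3750, P(strain 2) ≈ 0.4914, P(strain 3) ≈ 0.1336
After 'present': normaliser = 0.5·0.3750 + 0.3·0.4914 + 0.45·0.1336; P(strain 1) ≈ 0.4746, P(strain 2) ≈ 0.3732, P(strain 3) ≈ 0.1522
After 'absent': normaliser = 0.5·0.4746 + 0.7·0.3732 + 0.55·0.1522; P(strain 1) ≈ 0.4076, P(strain 2) ≈ 0.4486, P(strain 3) ≈ 0.1438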